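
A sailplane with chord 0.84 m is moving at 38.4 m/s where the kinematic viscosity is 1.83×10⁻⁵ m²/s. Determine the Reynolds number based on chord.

Re = 1.76×10^6

Re = v·c/ν = 38.4 × 0.84 / (1.83×10⁻⁵) = 1.76×10^6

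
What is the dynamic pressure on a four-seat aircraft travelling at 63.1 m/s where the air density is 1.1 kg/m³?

q = 2190 Pa

q = ½ρv² = ½ × 1.1 × 63.1² = 2190 Pa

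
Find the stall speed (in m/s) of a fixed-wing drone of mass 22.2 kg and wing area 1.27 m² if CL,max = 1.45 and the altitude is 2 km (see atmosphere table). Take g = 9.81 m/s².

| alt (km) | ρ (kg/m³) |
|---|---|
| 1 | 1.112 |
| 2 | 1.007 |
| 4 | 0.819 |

At 2 km, from the table: ρ = 1.007 kg/m³.
At stall, lift equals weight: L = W = m·g = 22.2 × 9.81 = 217.8 N.
V_stall = √(2W/(ρ·S·CL,max)) = √(2 × 217.8 / (1.007 × 1.27 × 1.45))
V_stall = √234.9 = 15.3 m/s

V_stall = 15.3 m/s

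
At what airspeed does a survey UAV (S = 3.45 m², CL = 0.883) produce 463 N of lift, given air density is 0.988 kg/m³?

v = 17.5 m/s

L = ½ρv²S·CL ⇒ v = √(2L/(ρ·S·CL))
v = √(2 × 463 / (0.988 × 3.45 × 0.883)) = √307.7 = 17.5 m/s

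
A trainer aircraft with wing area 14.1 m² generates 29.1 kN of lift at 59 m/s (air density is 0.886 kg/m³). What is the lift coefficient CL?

CL = 1.34

From L = ½ρv²S·CL, rearranging gives CL = 2L/(ρv²S).
CL = 2 × 29100 / (0.886 × 59² × 14.1) = 1.34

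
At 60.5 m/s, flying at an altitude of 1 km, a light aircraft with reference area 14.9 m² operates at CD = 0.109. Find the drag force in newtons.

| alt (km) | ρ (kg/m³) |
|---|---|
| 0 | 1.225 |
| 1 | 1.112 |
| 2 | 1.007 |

D = 3310 N

At 1 km, from the table: ρ = 1.112 kg/m³.
Dynamic pressure q = ½ρv² = ½ × 1.112 × 60.5² = 2035 Pa.
D = q·S·CD = 2035 × 14.9 × 0.109 = 3310 N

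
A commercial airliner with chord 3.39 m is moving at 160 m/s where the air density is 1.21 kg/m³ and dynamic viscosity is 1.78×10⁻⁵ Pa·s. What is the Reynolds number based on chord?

Re = ρ·v·c/μ = 1.21 × 160 × 3.39 / (1.78×10⁻⁵) = 3.69×10^7

Re = 3.69×10^7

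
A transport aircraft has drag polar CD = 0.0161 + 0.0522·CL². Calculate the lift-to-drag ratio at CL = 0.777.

CD = 0.0161 + 0.0522 × 0.777² = 0.04761
L/D = CL/CD = 0.777 / 0.04761 = 16.3

L/D = 16.3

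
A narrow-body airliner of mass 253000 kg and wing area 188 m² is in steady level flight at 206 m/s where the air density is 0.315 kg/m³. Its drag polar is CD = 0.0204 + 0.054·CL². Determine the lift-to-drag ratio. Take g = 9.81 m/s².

L/D = 8.55

Weight W = mg = 253000 × 9.81 = 2.4819×10^6 N; in level flight L = W.
q = ½ρv² = ½ × 0.315 × 206² = 6684 Pa.
CL = W/(q·S) = 2.4819×10^6 / (6684 × 188) = 1.975.
CD = 0.0204 + 0.054 × 1.975² = 0.2311.
L/D = CL/CD = 1.975 / 0.2311 = 8.55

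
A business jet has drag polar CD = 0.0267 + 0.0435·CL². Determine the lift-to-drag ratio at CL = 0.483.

L/D = 13.1

CD = 0.0267 + 0.0435 × 0.483² = 0.03685
L/D = CL/CD = 0.483 / 0.03685 = 13.1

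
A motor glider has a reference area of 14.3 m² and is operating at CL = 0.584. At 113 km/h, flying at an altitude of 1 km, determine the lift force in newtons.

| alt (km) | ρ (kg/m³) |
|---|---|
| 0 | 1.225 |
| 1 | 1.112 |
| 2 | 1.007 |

At 1 km, from the table: ρ = 1.112 kg/m³.
Convert speed: v = 113 km/h ÷ 3.6 = 31.39 m/s.
L = ½ρv²S·CL = ½ × 1.112 × 31.39² × 14.3 × 0.584 = 4570 N

L = 4570 N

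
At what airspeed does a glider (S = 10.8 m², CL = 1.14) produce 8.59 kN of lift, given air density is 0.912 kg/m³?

L = ½ρv²S·CL ⇒ v = √(2L/(ρ·S·CL))
v = √(2 × 8590 / (0.912 × 10.8 × 1.14)) = √1530 = 39.1 m/s

v = 39.1 m/s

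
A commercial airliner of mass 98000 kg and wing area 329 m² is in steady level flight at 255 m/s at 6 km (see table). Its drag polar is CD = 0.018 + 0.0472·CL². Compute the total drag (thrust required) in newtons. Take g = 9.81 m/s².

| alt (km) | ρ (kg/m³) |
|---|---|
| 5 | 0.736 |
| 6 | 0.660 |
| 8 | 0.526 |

At 6 km, from the table: ρ = 0.660 kg/m³.
Level flight ⇒ L = W = m·g = 98000 × 9.81 = 9.6138×10^5 N.
q = ½ρv² = ½ × 0.66 × 255² = 21460 Pa.
Required CL = L/(qS) = 9.6138×10^5/(21460·329) = 0.1362.
CD = 0.018 + 0.0472 × 0.1362² = 0.01888.
D = q·S·CD = 21460 × 329 × 0.01888 = 1.333×10^5 N

D = 1.33×10^5 N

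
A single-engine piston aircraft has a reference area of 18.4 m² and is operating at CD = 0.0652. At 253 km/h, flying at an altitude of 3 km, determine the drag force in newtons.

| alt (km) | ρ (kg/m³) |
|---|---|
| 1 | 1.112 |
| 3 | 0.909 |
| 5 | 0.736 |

At 3 km, from the table: ρ = 0.909 kg/m³.
Convert speed: v = 253 km/h ÷ 3.6 = 70.28 m/s.
Dynamic pressure q = ½ρv² = ½ × 0.909 × 70.28² = 2245 Pa.
D = q·S·CD = 2245 × 18.4 × 0.0652 = 2690 N

D = 2690 N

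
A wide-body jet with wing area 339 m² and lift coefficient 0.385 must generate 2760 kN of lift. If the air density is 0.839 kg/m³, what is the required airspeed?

L = ½ρv²S·CL ⇒ v = √(2L/(ρ·S·CL))
v = √(2 × 2.76×10^6 / (0.839 × 339 × 0.385)) = √50410 = 225 m/s

v = 225 m/s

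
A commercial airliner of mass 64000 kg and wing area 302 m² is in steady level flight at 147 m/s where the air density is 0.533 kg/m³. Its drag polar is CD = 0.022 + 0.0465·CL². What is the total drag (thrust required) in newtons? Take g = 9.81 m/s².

Weight W = mg = 64000 × 9.81 = 6.2784×10^5 N; in level flight L = W.
q = ½ρv² = ½ × 0.533 × 147² = 5759 Pa.
Required CL = L/(qS) = 6.2784×10^5/(5759·302) = 0.361.
CD = 0.022 + 0.0465 × 0.361² = 0.02806.
D = q·S·CD = 5759 × 302 × 0.02806 = 48800 N

D = 48800 N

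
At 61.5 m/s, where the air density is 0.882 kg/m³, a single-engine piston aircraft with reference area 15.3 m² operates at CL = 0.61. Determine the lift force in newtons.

L = 15600 N

L = ½ρv²S·CL = ½ × 0.882 × 61.5² × 15.3 × 0.61 = 15600 N ≈ 15.6 kN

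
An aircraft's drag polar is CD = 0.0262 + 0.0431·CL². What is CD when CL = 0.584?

CD = 0.0262 + 0.0431 × 0.584² = 0.0262 + 0.0147 = 0.0409

CD = 0.0409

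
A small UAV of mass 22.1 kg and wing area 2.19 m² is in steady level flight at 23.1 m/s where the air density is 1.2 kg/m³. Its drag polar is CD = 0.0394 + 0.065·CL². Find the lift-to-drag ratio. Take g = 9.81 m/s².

L/D = 6.78

Level flight ⇒ L = W = m·g = 22.1 × 9.81 = 216.8 N.
q = ½ρv² = ½ × 1.2 × 23.1² = 320.2 Pa.
CL = 2W/(ρv²S) = 2×216.8/(1.2×23.1²×2.19) = 0.3092.
CD = 0.0394 + 0.065 × 0.3092² = 0.04561.
L/D = CL/CD = 0.3092 / 0.04561 = 6.78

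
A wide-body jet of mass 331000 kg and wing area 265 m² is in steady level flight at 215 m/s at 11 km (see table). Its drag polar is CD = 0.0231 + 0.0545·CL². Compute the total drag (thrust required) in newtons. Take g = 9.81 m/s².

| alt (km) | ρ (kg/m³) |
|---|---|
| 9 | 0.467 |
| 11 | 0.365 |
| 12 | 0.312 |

At 11 km, from the table: ρ = 0.365 kg/m³.
Level flight ⇒ L = W = m·g = 331000 × 9.81 = 3.2471×10^6 N.
Dynamic pressure q = 0.5 × 0.365 × 215² = 8436 Pa.
CL = 2W/(ρv²S) = 2×3.2471×10^6/(0.365×215²×265) = 1.452.
CD = 0.0231 + 0.0545 × 1.452² = 0.1381.
D = q·S·CD = 8436 × 265 × 0.1381 = 3.087×10^5 N

D = 3.09×10^5 N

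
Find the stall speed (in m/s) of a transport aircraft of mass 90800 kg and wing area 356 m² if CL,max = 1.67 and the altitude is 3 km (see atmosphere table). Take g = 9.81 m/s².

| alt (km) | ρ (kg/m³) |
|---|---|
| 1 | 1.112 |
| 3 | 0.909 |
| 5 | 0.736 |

V_stall = 57.4 m/s

At 3 km, from the table: ρ = 0.909 kg/m³.
At stall, lift equals weight: L = W = m·g = 90800 × 9.81 = 8.907×10^5 N.
From L = ½ρV²S·CL,max = W: V_stall = √(2W/(ρSCL,max)) = √(2·8.907×10^5/(0.909·356·1.67))
V_stall = √3297 = 57.4 m/s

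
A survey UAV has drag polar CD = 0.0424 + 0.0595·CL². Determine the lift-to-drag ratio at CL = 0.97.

CD = 0.0424 + 0.0595 × 0.97² = 0.09838
L/D = CL/CD = 0.97 / 0.09838 = 9.86

L/D = 9.86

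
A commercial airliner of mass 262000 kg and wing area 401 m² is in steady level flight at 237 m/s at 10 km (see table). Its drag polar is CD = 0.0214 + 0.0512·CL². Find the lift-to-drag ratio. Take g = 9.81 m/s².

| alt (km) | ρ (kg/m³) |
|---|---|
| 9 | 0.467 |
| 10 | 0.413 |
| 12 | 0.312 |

At 10 km, from the table: ρ = 0.413 kg/m³.
Weight W = mg = 262000 × 9.81 = 2.5702×10^6 N; in level flight L = W.
q = ½ρv² = ½ × 0.413 × 237² = 11600 Pa.
CL = 2W/(ρv²S) = 2×2.5702×10^6/(0.413×237²×401) = 0.5526.
CD = 0.0214 + 0.0512 × 0.5526² = 0.03703.
L/D = CL/CD = 0.5526 / 0.03703 = 14.9

L/D = 14.9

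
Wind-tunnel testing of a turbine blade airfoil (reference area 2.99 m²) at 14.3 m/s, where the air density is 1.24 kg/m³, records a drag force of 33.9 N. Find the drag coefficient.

From D = ½ρv²S·CD, rearranging gives CD = 2D/(ρv²S).
CD = 2 × 33.9 / (1.24 × 14.3² × 2.99) = 0.0894

CD = 0.0894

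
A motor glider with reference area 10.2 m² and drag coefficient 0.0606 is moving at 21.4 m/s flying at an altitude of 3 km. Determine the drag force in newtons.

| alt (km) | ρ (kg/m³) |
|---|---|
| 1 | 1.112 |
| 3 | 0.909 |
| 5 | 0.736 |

D = 129 N

At 3 km, from the table: ρ = 0.909 kg/m³.
D = ½ρv²S·CD = ½ × 0.909 × 21.4² × 10.2 × 0.0606 = 129 N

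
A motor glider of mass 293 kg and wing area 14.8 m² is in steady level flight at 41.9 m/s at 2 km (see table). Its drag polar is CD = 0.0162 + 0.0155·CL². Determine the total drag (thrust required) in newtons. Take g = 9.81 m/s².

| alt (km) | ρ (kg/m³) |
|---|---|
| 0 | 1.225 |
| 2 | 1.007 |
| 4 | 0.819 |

At 2 km, from the table: ρ = 1.007 kg/m³.
Weight W = mg = 293 × 9.81 = 2874.3 N; in level flight L = W.
q = ½ρv² = ½ × 1.007 × 41.9² = 883.9 Pa.
Required CL = L/(qS) = 2874.3/(883.9·14.8) = 0.2197.
CD = 0.0162 + 0.0155 × 0.2197² = 0.01695.
D = q·S·CD = 883.9 × 14.8 × 0.01695 = 221.7 N

D = 222 N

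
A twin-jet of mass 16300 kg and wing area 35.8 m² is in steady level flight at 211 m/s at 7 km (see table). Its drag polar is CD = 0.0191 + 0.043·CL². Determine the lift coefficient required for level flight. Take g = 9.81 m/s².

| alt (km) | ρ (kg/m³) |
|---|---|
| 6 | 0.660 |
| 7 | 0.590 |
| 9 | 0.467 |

At 7 km, from the table: ρ = 0.590 kg/m³.
Level flight ⇒ L = W = m·g = 16300 × 9.81 = 1.599×10^5 N.
Dynamic pressure q = 0.5 × 0.59 × 211² = 13130 Pa.
CL = W/(q·S) = 1.599×10^5 / (13130 × 35.8) = 0.3401.

CL = 0.34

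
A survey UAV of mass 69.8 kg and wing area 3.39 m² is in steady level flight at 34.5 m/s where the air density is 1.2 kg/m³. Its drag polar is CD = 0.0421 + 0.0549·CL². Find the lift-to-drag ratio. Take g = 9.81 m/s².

In steady level flight, lift balances weight: W = mg = 69.8 × 9.81 = 684.74 N.
Dynamic pressure q = 0.5 × 1.2 × 34.5² = 714.1 Pa.
Required CL = L/(qS) = 684.74/(714.1·3.39) = 0.2828.
CD = 0.0421 + 0.0549 × 0.2828² = 0.04649.
L/D = CL/CD = 0.2828 / 0.04649 = 6.08

L/D = 6.08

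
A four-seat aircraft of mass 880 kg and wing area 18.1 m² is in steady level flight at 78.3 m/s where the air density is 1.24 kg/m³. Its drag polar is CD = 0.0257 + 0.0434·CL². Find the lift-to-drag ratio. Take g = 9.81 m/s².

L/D = 4.76

In steady level flight, lift balances weight: W = mg = 880 × 9.81 = 8632.8 N.
q = ½ρv² = ½ × 1.24 × 78.3² = 3801 Pa.
CL = 2W/(ρv²S) = 2×8632.8/(1.24×78.3²×18.1) = 0.1255.
CD = 0.0257 + 0.0434 × 0.1255² = 0.02638.
L/D = CL/CD = 0.1255 / 0.02638 = 4.76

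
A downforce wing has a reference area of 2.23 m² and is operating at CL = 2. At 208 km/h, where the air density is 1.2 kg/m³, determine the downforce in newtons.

L = 8930 N

Convert speed: v = 208 km/h ÷ 3.6 = 57.78 m/s.
L = ½ρv²S·CL = ½ × 1.2 × 57.78² × 2.23 × 2 = 8930 N ≈ 8.93 kN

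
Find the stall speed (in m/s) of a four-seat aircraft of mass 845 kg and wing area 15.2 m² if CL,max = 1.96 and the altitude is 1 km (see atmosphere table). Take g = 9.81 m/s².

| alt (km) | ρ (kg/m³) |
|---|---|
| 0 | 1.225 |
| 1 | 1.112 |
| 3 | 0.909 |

At 1 km, from the table: ρ = 1.112 kg/m³.
At stall, lift equals weight: L = W = m·g = 845 × 9.81 = 8289 N.
From L = ½ρV²S·CL,max = W: V_stall = √(2W/(ρSCL,max)) = √(2·8289/(1.112·15.2·1.96))
V_stall = √500.4 = 22.4 m/s

V_stall = 22.4 m/s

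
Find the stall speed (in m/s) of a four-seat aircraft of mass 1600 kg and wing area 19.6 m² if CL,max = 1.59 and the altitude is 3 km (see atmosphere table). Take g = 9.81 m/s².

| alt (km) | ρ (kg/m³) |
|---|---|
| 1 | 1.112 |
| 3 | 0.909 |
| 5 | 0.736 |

V_stall = 33.3 m/s

At 3 km, from the table: ρ = 0.909 kg/m³.
Stall occurs when L = W at CL,max. W = mg = 1600 × 9.81 = 15700 N.
From L = ½ρV²S·CL,max = W: V_stall = √(2W/(ρSCL,max)) = √(2·15700/(0.909·19.6·1.59))
V_stall = √1108 = 33.3 m/s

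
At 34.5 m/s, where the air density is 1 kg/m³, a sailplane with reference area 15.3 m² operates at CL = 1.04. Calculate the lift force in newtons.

L = ½ρv²S·CL = ½ × 1 × 34.5² × 15.3 × 1.04 = 9470 N ≈ 9.47 kN

L = 9470 N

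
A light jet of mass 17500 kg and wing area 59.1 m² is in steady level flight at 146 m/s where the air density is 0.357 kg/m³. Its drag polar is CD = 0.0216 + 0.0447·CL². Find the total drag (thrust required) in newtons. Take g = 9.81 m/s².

D = 10700 N

Level flight ⇒ L = W = m·g = 17500 × 9.81 = 1.7168×10^5 N.
q = ½ρv² = ½ × 0.357 × 146² = 3805 Pa.
Required CL = L/(qS) = 1.7168×10^5/(3805·59.1) = 0.7634.
CD = 0.0216 + 0.0447 × 0.7634² = 0.04765.
D = q·S·CD = 3805 × 59.1 × 0.04765 = 10720 N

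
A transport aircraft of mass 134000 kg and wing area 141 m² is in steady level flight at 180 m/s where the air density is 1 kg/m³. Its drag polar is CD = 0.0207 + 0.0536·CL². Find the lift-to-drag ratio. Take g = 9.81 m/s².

In steady level flight, lift balances weight: W = mg = 134000 × 9.81 = 1.3145×10^6 N.
q = ½ρv² = ½ × 1 × 180² = 16200 Pa.
CL = 2W/(ρv²S) = 2×1.3145×10^6/(1×180²×141) = 0.5755.
CD = 0.0207 + 0.0536 × 0.5755² = 0.03845.
L/D = CL/CD = 0.5755 / 0.03845 = 15

L/D = 15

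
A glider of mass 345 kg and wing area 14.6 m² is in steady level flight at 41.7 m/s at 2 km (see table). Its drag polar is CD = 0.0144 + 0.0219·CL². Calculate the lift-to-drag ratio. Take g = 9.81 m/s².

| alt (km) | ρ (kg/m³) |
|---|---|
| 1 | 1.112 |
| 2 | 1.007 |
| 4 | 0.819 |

At 2 km, from the table: ρ = 1.007 kg/m³.
In steady level flight, lift balances weight: W = mg = 345 × 9.81 = 3384.5 N.
Dynamic pressure q = 0.5 × 1.007 × 41.7² = 875.5 Pa.
CL = W/(q·S) = 3384.5 / (875.5 × 14.6) = 0.2648.
CD = 0.0144 + 0.0219 × 0.2648² = 0.01594.
L/D = CL/CD = 0.2648 / 0.01594 = 16.6

L/D = 16.6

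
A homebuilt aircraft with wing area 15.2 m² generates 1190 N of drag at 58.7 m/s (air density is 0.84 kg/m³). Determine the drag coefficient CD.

CD = 0.0541

From D = ½ρv²S·CD, rearranging gives CD = 2D/(ρv²S).
CD = 2 × 1190 / (0.84 × 58.7² × 15.2) = 0.0541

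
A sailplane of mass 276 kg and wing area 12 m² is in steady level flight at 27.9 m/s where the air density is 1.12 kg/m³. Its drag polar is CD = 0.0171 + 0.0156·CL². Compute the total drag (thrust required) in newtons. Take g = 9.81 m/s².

Level flight ⇒ L = W = m·g = 276 × 9.81 = 2707.6 N.
Dynamic pressure q = 0.5 × 1.12 × 27.9² = 435.9 Pa.
CL = 2W/(ρv²S) = 2×2707.6/(1.12×27.9²×12) = 0.5176.
CD = 0.0171 + 0.0156 × 0.5176² = 0.02128.
D = q·S·CD = 435.9 × 12 × 0.02128 = 111.3 N

D = 111 N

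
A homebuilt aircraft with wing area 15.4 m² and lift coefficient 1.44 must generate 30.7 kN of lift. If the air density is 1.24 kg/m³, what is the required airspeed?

L = ½ρv²S·CL ⇒ v = √(2L/(ρ·S·CL))
v = √(2 × 30700 / (1.24 × 15.4 × 1.44)) = √2233 = 47.3 m/s

v = 47.3 m/s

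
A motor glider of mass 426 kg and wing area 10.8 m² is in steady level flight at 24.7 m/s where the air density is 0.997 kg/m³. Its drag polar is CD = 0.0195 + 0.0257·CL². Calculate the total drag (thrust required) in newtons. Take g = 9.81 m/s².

Level flight ⇒ L = W = m·g = 426 × 9.81 = 4179.1 N.
q = ½ρv² = ½ × 0.997 × 24.7² = 304.1 Pa.
CL = 2W/(ρv²S) = 2×4179.1/(0.997×24.7²×10.8) = 1.272.
CD = 0.0195 + 0.0257 × 1.272² = 0.0611.
D = q·S·CD = 304.1 × 10.8 × 0.0611 = 200.7 N

D = 201 N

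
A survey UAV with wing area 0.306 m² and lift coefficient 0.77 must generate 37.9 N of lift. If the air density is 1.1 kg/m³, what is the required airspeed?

L = ½ρv²S·CL ⇒ v = √(2L/(ρ·S·CL))
v = √(2 × 37.9 / (1.1 × 0.306 × 0.77)) = √292.5 = 17.1 m/s

v = 17.1 m/s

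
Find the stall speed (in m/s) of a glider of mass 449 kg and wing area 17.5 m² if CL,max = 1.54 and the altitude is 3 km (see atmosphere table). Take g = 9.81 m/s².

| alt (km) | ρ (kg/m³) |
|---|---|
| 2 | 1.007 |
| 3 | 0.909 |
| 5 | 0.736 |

At 3 km, from the table: ρ = 0.909 kg/m³.
Weight W = mg = 449 × 9.81 = 4405 N.
From L = ½ρV²S·CL,max = W: V_stall = √(2W/(ρSCL,max)) = √(2·4405/(0.909·17.5·1.54))
V_stall = √359.6 = 19 m/s

V_stall = 19 m/s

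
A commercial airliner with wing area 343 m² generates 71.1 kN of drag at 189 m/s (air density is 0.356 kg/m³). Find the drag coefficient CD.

From D = ½ρv²S·CD, rearranging gives CD = 2D/(ρv²S).
CD = 2 × 71100 / (0.356 × 189² × 343) = 0.0326

CD = 0.0326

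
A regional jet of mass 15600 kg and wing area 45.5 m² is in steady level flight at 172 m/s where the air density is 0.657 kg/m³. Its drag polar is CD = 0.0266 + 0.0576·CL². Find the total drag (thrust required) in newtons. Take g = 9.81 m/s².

D = 14800 N

In steady level flight, lift balances weight: W = mg = 15600 × 9.81 = 1.5304×10^5 N.
Dynamic pressure q = 0.5 × 0.657 × 172² = 9718 Pa.
CL = 2W/(ρv²S) = 2×1.5304×10^5/(0.657×172²×45.5) = 0.3461.
CD = 0.0266 + 0.0576 × 0.3461² = 0.0335.
D = q·S·CD = 9718 × 45.5 × 0.0335 = 14810 N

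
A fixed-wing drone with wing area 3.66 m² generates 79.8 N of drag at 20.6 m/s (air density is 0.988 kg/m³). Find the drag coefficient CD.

CD = 0.104

From D = ½ρv²S·CD, rearranging gives CD = 2D/(ρv²S).
CD = 2 × 79.8 / (0.988 × 20.6² × 3.66) = 0.104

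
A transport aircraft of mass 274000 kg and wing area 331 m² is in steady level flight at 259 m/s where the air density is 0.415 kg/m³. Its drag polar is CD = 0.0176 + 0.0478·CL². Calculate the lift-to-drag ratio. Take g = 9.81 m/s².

L/D = 17.2

Weight W = mg = 274000 × 9.81 = 2.6879×10^6 N; in level flight L = W.
Dynamic pressure q = 0.5 × 0.415 × 259² = 13920 Pa.
CL = 2W/(ρv²S) = 2×2.6879×10^6/(0.415×259²×331) = 0.5834.
CD = 0.0176 + 0.0478 × 0.5834² = 0.03387.
L/D = CL/CD = 0.5834 / 0.03387 = 17.2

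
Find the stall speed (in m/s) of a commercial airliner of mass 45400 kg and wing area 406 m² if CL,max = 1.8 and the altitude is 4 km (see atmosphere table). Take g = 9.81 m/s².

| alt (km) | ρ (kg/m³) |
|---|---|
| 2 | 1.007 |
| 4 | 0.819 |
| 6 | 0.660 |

At 4 km, from the table: ρ = 0.819 kg/m³.
Stall occurs when L = W at CL,max. W = mg = 45400 × 9.81 = 4.454×10^5 N.
V_stall = √(2W/(ρ·S·CL,max)) = √(2 × 4.454×10^5 / (0.819 × 406 × 1.8))
V_stall = √1488 = 38.6 m/s

V_stall = 38.6 m/s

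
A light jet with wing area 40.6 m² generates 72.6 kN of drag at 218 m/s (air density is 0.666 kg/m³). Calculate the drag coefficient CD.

From D = ½ρv²S·CD, rearranging gives CD = 2D/(ρv²S).
CD = 2 × 72600 / (0.666 × 218² × 40.6) = 0.113

CD = 0.113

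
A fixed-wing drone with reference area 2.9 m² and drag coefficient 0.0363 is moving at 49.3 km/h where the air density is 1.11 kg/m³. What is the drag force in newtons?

D = 11 N

Convert speed: v = 49.3 km/h ÷ 3.6 = 13.69 m/s.
D = ½ρv²S·CD = ½ × 1.11 × 13.69² × 2.9 × 0.0363 = 11 N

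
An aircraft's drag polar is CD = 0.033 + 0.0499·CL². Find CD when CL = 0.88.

CD = 0.0716

CD = 0.033 + 0.0499 × 0.88² = 0.033 + 0.03864 = 0.0716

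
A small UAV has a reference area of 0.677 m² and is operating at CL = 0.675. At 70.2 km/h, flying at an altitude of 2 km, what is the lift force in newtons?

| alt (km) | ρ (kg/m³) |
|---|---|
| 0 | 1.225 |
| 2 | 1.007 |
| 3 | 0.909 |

L = 87.5 N

At 2 km, from the table: ρ = 1.007 kg/m³.
Convert speed: v = 70.2 km/h ÷ 3.6 = 19.5 m/s.
L = ½ρv²S·CL = ½ × 1.007 × 19.5² × 0.677 × 0.675 = 87.5 N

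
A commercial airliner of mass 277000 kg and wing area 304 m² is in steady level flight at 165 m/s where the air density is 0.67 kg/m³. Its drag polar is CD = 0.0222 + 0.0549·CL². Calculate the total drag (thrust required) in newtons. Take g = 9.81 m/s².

D = 2.08×10^5 N

Level flight ⇒ L = W = m·g = 277000 × 9.81 = 2.7174×10^6 N.
q = ½ρv² = ½ × 0.67 × 165² = 9120 Pa.
Required CL = L/(qS) = 2.7174×10^6/(9120·304) = 0.9801.
CD = 0.0222 + 0.0549 × 0.9801² = 0.07493.
D = q·S·CD = 9120 × 304 × 0.07493 = 2.078×10^5 N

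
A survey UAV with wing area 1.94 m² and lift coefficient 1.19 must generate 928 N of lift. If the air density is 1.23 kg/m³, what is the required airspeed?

L = ½ρv²S·CL ⇒ v = √(2L/(ρ·S·CL))
v = √(2 × 928 / (1.23 × 1.94 × 1.19)) = √653.6 = 25.6 m/s

v = 25.6 m/s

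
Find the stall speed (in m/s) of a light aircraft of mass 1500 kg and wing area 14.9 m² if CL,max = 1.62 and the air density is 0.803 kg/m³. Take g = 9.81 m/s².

Weight W = mg = 1500 × 9.81 = 14720 N.
V_stall = √(2W/(ρ·S·CL,max)) = √(2 × 14720 / (0.803 × 14.9 × 1.62))
V_stall = √1518 = 39 m/s

V_stall = 39 m/s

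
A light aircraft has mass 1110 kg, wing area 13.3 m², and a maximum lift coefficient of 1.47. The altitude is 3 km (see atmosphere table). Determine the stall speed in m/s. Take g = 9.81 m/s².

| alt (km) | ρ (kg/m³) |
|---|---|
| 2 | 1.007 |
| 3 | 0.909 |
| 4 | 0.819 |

V_stall = 35 m/s

At 3 km, from the table: ρ = 0.909 kg/m³.
Weight W = mg = 1110 × 9.81 = 10890 N.
V_stall = √(2W/(ρ·S·CL,max)) = √(2 × 10890 / (0.909 × 13.3 × 1.47))
V_stall = √1225 = 35 m/s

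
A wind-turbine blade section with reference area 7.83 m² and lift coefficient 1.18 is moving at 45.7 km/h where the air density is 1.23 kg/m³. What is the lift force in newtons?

Convert speed: v = 45.7 km/h ÷ 3.6 = 12.69 m/s.
Dynamic pressure q = ½ρv² = ½ × 1.23 × 12.69² = 99.11 Pa.
L = q·S·CL = 99.11 × 7.83 × 1.18 = 916 N

L = 916 N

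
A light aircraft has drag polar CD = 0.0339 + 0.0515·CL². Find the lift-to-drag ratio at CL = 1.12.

L/D = 11.4

CD = 0.0339 + 0.0515 × 1.12² = 0.0985
L/D = CL/CD = 1.12 / 0.0985 = 11.4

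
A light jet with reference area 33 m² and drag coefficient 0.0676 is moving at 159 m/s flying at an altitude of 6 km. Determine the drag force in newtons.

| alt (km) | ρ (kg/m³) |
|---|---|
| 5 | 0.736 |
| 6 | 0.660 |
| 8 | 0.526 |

D = 18600 N

At 6 km, from the table: ρ = 0.660 kg/m³.
Dynamic pressure q = ½ρv² = ½ × 0.66 × 159² = 8343 Pa.
D = q·S·CD = 8343 × 33 × 0.0676 = 18600 N ≈ 18.6 kN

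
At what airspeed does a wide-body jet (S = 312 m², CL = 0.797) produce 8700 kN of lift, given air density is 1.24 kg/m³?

v = 238 m/s

L = ½ρv²S·CL ⇒ v = √(2L/(ρ·S·CL))
v = √(2 × 8.7×10^6 / (1.24 × 312 × 0.797)) = √56430 = 238 m/s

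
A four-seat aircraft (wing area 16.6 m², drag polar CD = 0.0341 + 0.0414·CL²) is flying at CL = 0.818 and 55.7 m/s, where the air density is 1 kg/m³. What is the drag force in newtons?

CD = 0.0341 + 0.0414 × 0.818² = 0.0618
D = ½ρv²S·CD = ½ × 1 × 55.7² × 16.6 × 0.0618 = 1590 N

D = 1590 N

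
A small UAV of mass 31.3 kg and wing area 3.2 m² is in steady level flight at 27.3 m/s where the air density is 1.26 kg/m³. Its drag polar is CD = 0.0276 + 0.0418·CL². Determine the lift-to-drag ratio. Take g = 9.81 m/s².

Weight W = mg = 31.3 × 9.81 = 307.05 N; in level flight L = W.
Dynamic pressure q = 0.5 × 1.26 × 27.3² = 469.5 Pa.
CL = W/(q·S) = 307.05 / (469.5 × 3.2) = 0.2044.
CD = 0.0276 + 0.0418 × 0.2044² = 0.02935.
L/D = CL/CD = 0.2044 / 0.02935 = 6.96

L/D = 6.96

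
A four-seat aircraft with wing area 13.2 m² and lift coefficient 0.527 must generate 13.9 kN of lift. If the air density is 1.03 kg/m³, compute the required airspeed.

L = ½ρv²S·CL ⇒ v = √(2L/(ρ·S·CL))
v = √(2 × 13900 / (1.03 × 13.2 × 0.527)) = √3880 = 62.3 m/s

v = 62.3 m/s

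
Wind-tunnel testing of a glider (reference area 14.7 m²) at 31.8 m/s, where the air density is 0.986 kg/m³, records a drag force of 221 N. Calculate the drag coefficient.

CD = 0.0302

From D = ½ρv²S·CD, rearranging gives CD = 2D/(ρv²S).
CD = 2 × 221 / (0.986 × 31.8² × 14.7) = 0.0302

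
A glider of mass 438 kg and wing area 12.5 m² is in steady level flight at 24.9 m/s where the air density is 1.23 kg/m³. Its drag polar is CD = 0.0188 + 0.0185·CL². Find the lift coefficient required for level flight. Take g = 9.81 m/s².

CL = 0.901

In steady level flight, lift balances weight: W = mg = 438 × 9.81 = 4296.8 N.
Dynamic pressure q = 0.5 × 1.23 × 24.9² = 381.3 Pa.
CL = W/(q·S) = 4296.8 / (381.3 × 12.5) = 0.9015.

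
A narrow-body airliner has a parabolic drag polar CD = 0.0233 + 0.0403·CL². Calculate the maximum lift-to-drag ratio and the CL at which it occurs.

For CD = CD0 + K·CL², (L/D)max occurs at CL* = √(CD0/K) and equals 1/(2√(K·CD0)).
(L/D)max = 1/(2√(0.0403 × 0.0233)) = 1/(2 × 0.03064) = 16.3
CL* = √(0.0233/0.0403) = 0.76

(L/D)max = 16.3, at CL = 0.76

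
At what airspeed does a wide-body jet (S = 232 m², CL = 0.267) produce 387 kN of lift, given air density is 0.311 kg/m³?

L = ½ρv²S·CL ⇒ v = √(2L/(ρ·S·CL))
v = √(2 × 3.87×10^5 / (0.311 × 232 × 0.267)) = √40180 = 200 m/s

v = 200 m/s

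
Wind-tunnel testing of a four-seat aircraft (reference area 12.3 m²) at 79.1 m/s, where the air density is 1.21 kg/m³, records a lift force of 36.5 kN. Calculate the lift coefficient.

From L = ½ρv²S·CL, rearranging gives CL = 2L/(ρv²S).
CL = 2 × 36500 / (1.21 × 79.1² × 12.3) = 0.784

CL = 0.784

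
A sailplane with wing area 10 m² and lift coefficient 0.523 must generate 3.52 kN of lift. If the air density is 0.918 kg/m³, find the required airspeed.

v = 38.3 m/s

L = ½ρv²S·CL ⇒ v = √(2L/(ρ·S·CL))
v = √(2 × 3520 / (0.918 × 10 × 0.523)) = √1466 = 38.3 m/s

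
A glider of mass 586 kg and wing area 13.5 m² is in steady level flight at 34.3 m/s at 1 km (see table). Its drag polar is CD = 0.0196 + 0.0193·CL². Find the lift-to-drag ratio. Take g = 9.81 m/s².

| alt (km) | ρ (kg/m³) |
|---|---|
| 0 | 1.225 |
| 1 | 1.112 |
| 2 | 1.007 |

L/D = 23.4

At 1 km, from the table: ρ = 1.112 kg/m³.
In steady level flight, lift balances weight: W = mg = 586 × 9.81 = 5748.7 N.
Dynamic pressure q = 0.5 × 1.112 × 34.3² = 654.1 Pa.
CL = 2W/(ρv²S) = 2×5748.7/(1.112×34.3²×13.5) = 0.651.
CD = 0.0196 + 0.0193 × 0.651² = 0.02778.
L/D = CL/CD = 0.651 / 0.02778 = 23.4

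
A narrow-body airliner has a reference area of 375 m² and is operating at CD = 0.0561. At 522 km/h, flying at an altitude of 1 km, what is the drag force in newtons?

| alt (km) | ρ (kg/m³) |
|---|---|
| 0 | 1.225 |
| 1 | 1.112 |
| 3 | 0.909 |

At 1 km, from the table: ρ = 1.112 kg/m³.
Convert speed: v = 522 km/h ÷ 3.6 = 145 m/s.
D = ½ρv²S·CD = ½ × 1.112 × 145² × 375 × 0.0561 = 2.46×10^5 N ≈ 246 kN

D = 2.46×10^5 N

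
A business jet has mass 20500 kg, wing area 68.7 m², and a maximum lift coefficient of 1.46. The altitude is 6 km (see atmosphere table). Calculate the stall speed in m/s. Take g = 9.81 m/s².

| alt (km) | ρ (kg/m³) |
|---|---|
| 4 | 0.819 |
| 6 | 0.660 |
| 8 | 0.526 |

V_stall = 77.9 m/s

At 6 km, from the table: ρ = 0.660 kg/m³.
Stall occurs when L = W at CL,max. W = mg = 20500 × 9.81 = 2.011×10^5 N.
V_stall = √(2W/(ρ·S·CL,max)) = √(2 × 2.011×10^5 / (0.66 × 68.7 × 1.46))
V_stall = √6076 = 77.9 m/s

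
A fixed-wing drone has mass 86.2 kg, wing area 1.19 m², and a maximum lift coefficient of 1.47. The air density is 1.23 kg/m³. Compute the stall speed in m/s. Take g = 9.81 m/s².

Stall occurs when L = W at CL,max. W = mg = 86.2 × 9.81 = 845.6 N.
V_stall = √(2W/(ρ·S·CL,max)) = √(2 × 845.6 / (1.23 × 1.19 × 1.47))
V_stall = √786 = 28 m/s

V_stall = 28 m/s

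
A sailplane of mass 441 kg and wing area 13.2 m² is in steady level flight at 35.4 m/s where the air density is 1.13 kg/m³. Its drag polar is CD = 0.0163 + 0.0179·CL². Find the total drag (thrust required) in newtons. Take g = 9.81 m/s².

In steady level flight, lift balances weight: W = mg = 441 × 9.81 = 4326.2 N.
Dynamic pressure q = 0.5 × 1.13 × 35.4² = 708 Pa.
CL = W/(q·S) = 4326.2 / (708 × 13.2) = 0.4629.
CD = 0.0163 + 0.0179 × 0.4629² = 0.02014.
D = q·S·CD = 708 × 13.2 × 0.02014 = 188.2 N

D = 188 N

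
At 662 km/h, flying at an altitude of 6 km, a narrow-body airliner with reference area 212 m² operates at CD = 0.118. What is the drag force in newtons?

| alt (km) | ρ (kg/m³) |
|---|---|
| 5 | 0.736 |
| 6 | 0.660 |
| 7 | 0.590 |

D = 2.79×10^5 N

At 6 km, from the table: ρ = 0.660 kg/m³.
Convert speed: v = 662 km/h ÷ 3.6 = 183.9 m/s.
D = ½ρv²S·CD = ½ × 0.66 × 183.9² × 212 × 0.118 = 2.79×10^5 N ≈ 279 kN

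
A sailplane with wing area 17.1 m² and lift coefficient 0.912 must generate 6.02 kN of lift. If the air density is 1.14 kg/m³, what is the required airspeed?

L = ½ρv²S·CL ⇒ v = √(2L/(ρ·S·CL))
v = √(2 × 6020 / (1.14 × 17.1 × 0.912)) = √677.2 = 26 m/s

v = 26 m/s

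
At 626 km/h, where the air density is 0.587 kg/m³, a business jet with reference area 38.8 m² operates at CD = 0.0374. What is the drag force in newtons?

Convert speed: v = 626 km/h ÷ 3.6 = 173.9 m/s.
D = ½ρv²S·CD = ½ × 0.587 × 173.9² × 38.8 × 0.0374 = 12900 N ≈ 12.9 kN

D = 12900 N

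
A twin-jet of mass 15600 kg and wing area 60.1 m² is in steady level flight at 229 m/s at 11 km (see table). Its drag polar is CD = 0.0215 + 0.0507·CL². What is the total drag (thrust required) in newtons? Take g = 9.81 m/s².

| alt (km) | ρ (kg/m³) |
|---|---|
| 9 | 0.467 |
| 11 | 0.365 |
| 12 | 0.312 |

D = 14400 N

At 11 km, from the table: ρ = 0.365 kg/m³.
Level flight ⇒ L = W = m·g = 15600 × 9.81 = 1.5304×10^5 N.
q = ½ρv² = ½ × 0.365 × 229² = 9570 Pa.
CL = W/(q·S) = 1.5304×10^5 / (9570 × 60.1) = 0.2661.
CD = 0.0215 + 0.0507 × 0.2661² = 0.02509.
D = q·S·CD = 9570 × 60.1 × 0.02509 = 14430 N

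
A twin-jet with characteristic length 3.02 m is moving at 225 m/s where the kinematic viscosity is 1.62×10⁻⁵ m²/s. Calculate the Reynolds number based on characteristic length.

Re = v·c/ν = 225 × 3.02 / (1.62×10⁻⁵) = 4.19×10^7

Re = 4.19×10^7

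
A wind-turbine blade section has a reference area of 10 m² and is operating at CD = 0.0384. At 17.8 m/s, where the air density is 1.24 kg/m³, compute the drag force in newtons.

D = 75.4 N

D = ½ρv²S·CD = ½ × 1.24 × 17.8² × 10 × 0.0384 = 75.4 N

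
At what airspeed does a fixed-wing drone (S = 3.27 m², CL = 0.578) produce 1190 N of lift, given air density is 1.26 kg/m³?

v = 31.6 m/s

L = ½ρv²S·CL ⇒ v = √(2L/(ρ·S·CL))
v = √(2 × 1190 / (1.26 × 3.27 × 0.578)) = √999.4 = 31.6 m/s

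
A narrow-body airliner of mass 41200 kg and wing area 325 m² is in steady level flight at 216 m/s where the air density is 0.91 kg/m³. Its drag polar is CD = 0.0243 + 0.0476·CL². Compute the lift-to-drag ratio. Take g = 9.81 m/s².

In steady level flight, lift balances weight: W = mg = 41200 × 9.81 = 4.0417×10^5 N.
q = ½ρv² = ½ × 0.91 × 216² = 21230 Pa.
CL = W/(q·S) = 4.0417×10^5 / (21230 × 325) = 0.05858.
CD = 0.0243 + 0.0476 × 0.05858² = 0.02446.
L/D = CL/CD = 0.05858 / 0.02446 = 2.39

L/D = 2.39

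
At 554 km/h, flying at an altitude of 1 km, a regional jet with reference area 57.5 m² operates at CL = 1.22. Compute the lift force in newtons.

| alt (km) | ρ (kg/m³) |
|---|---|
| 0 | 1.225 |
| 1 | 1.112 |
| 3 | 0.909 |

L = 9.24×10^5 N

At 1 km, from the table: ρ = 1.112 kg/m³.
Convert speed: v = 554 km/h ÷ 3.6 = 153.9 m/s.
L = ½ρv²S·CL = ½ × 1.112 × 153.9² × 57.5 × 1.22 = 9.24×10^5 N ≈ 924 kN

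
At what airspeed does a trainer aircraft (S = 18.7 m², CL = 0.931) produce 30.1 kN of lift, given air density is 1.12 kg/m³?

L = ½ρv²S·CL ⇒ v = √(2L/(ρ·S·CL))
v = √(2 × 30100 / (1.12 × 18.7 × 0.931)) = √3087 = 55.6 m/s

v = 55.6 m/s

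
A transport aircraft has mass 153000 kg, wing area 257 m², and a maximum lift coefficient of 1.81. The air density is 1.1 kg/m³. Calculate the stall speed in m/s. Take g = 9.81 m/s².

V_stall = 76.6 m/s

At stall, lift equals weight: L = W = m·g = 153000 × 9.81 = 1.501×10^6 N.
V_stall = √(2W/(ρ·S·CL,max)) = √(2 × 1.501×10^6 / (1.1 × 257 × 1.81))
V_stall = √5867 = 76.6 m/s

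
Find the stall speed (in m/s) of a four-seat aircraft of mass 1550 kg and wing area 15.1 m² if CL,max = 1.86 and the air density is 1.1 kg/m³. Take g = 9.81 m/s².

Stall occurs when L = W at CL,max. W = mg = 1550 × 9.81 = 15210 N.
V_stall = √(2W/(ρ·S·CL,max)) = √(2 × 15210 / (1.1 × 15.1 × 1.86))
V_stall = √984.3 = 31.4 m/s

V_stall = 31.4 m/s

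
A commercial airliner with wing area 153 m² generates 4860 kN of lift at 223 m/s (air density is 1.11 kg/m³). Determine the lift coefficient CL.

CL = 1.15

From L = ½ρv²S·CL, rearranging gives CL = 2L/(ρv²S).
CL = 2 × 4.86×10^6 / (1.11 × 223² × 153) = 1.15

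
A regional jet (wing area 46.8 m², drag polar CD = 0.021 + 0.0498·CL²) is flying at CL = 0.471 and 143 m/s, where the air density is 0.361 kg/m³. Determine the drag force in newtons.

D = 5540 N

CD = 0.021 + 0.0498 × 0.471² = 0.03205
D = ½ρv²S·CD = ½ × 0.361 × 143² × 46.8 × 0.03205 = 5540 N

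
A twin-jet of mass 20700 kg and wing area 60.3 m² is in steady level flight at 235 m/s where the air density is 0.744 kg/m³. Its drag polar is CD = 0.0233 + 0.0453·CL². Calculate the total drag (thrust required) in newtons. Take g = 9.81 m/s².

D = 30400 N

In steady level flight, lift balances weight: W = mg = 20700 × 9.81 = 2.0307×10^5 N.
q = ½ρv² = ½ × 0.744 × 235² = 20540 Pa.
CL = 2W/(ρv²S) = 2×2.0307×10^5/(0.744×235²×60.3) = 0.1639.
CD = 0.0233 + 0.0453 × 0.1639² = 0.02452.
D = q·S·CD = 20540 × 60.3 × 0.02452 = 30370 N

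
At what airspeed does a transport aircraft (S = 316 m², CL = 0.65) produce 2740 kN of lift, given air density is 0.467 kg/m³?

v = 239 m/s

L = ½ρv²S·CL ⇒ v = √(2L/(ρ·S·CL))
v = √(2 × 2.74×10^6 / (0.467 × 316 × 0.65)) = √57130 = 239 m/s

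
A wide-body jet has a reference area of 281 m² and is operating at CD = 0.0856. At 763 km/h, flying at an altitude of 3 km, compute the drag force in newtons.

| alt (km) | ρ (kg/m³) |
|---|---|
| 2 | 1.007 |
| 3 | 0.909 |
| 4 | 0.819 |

At 3 km, from the table: ρ = 0.909 kg/m³.
Convert speed: v = 763 km/h ÷ 3.6 = 211.9 m/s.
D = ½ρv²S·CD = ½ × 0.909 × 211.9² × 281 × 0.0856 = 4.91×10^5 N ≈ 491 kN

D = 4.91×10^5 N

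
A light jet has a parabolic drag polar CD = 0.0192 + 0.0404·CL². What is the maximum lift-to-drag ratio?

For CD = CD0 + K·CL², (L/D)max occurs at CL* = √(CD0/K) and equals 1/(2√(K·CD0)).
(L/D)max = 1/(2√(0.0404 × 0.0192)) = 1/(2 × 0.02785) = 18

(L/D)max = 18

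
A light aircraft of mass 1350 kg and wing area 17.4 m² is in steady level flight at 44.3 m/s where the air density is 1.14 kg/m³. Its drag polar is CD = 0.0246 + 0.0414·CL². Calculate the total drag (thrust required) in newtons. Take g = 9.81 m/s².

In steady level flight, lift balances weight: W = mg = 1350 × 9.81 = 13244 N.
q = ½ρv² = ½ × 1.14 × 44.3² = 1119 Pa.
CL = W/(q·S) = 13244 / (1119 × 17.4) = 0.6804.
CD = 0.0246 + 0.0414 × 0.6804² = 0.04377.
D = q·S·CD = 1119 × 17.4 × 0.04377 = 851.9 N

D = 852 N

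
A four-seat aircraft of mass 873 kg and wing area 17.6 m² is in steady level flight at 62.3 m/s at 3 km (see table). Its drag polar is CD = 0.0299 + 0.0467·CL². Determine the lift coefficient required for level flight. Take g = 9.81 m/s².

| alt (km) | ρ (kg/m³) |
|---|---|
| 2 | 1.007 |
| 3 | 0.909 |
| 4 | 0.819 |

At 3 km, from the table: ρ = 0.909 kg/m³.
Level flight ⇒ L = W = m·g = 873 × 9.81 = 8564.1 N.
q = ½ρv² = ½ × 0.909 × 62.3² = 1764 Pa.
CL = W/(q·S) = 8564.1 / (1764 × 17.6) = 0.2758.

CL = 0.276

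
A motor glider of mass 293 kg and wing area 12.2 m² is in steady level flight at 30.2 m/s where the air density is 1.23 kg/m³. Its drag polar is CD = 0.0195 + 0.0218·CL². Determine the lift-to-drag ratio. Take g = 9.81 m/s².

In steady level flight, lift balances weight: W = mg = 293 × 9.81 = 2874.3 N.
q = ½ρv² = ½ × 1.23 × 30.2² = 560.9 Pa.
CL = W/(q·S) = 2874.3 / (560.9 × 12.2) = 0.42.
CD = 0.0195 + 0.0218 × 0.42² = 0.02335.
L/D = CL/CD = 0.42 / 0.02335 = 18

L/D = 18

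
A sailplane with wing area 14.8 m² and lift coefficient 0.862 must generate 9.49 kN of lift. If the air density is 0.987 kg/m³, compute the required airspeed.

L = ½ρv²S·CL ⇒ v = √(2L/(ρ·S·CL))
v = √(2 × 9490 / (0.987 × 14.8 × 0.862)) = √1507 = 38.8 m/s

v = 38.8 m/s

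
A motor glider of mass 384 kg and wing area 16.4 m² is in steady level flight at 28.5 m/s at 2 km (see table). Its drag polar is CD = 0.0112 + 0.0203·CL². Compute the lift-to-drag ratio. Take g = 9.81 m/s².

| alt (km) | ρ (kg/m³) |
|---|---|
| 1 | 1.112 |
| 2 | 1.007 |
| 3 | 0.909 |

L/D = 31.9

At 2 km, from the table: ρ = 1.007 kg/m³.
Level flight ⇒ L = W = m·g = 384 × 9.81 = 3767 N.
q = ½ρv² = ½ × 1.007 × 28.5² = 409 Pa.
CL = W/(q·S) = 3767 / (409 × 16.4) = 0.5617.
CD = 0.0112 + 0.0203 × 0.5617² = 0.0176.
L/D = CL/CD = 0.5617 / 0.0176 = 31.9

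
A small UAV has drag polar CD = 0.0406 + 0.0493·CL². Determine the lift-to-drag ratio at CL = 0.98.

CD = 0.0406 + 0.0493 × 0.98² = 0.08795
L/D = CL/CD = 0.98 / 0.08795 = 11.1

L/D = 11.1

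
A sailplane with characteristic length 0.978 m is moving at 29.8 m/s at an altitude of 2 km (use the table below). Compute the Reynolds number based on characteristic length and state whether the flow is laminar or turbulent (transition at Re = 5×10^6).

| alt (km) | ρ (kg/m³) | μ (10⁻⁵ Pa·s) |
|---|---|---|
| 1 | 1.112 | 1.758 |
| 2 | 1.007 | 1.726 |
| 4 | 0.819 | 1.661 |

Re = 1.7×10^6 (laminar)

At 2 km, from the table: ρ = 1.007 kg/m³, μ = 1.726×10⁻⁵ Pa·s.
Re = ρ·v·c/μ = 1.007 × 29.8 × 0.978 / (1.726×10⁻⁵) = 1.7×10^6
Since 1.7×10^6 < 5×10^6, the flow is laminar.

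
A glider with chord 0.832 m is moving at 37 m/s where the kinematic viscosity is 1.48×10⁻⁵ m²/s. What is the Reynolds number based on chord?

Re = v·c/ν = 37 × 0.832 / (1.48×10⁻⁵) = 2.08×10^6

Re = 2.08×10^6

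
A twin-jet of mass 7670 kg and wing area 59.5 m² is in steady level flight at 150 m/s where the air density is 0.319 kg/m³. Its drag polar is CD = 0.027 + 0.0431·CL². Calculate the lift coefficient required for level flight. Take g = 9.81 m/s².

CL = 0.352

In steady level flight, lift balances weight: W = mg = 7670 × 9.81 = 75243 N.
q = ½ρv² = ½ × 0.319 × 150² = 3589 Pa.
CL = 2W/(ρv²S) = 2×75243/(0.319×150²×59.5) = 0.3524.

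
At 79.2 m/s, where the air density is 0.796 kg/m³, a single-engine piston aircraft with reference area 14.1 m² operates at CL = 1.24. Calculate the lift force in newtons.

L = 43600 N

L = ½ρv²S·CL = ½ × 0.796 × 79.2² × 14.1 × 1.24 = 43600 N ≈ 43.6 kN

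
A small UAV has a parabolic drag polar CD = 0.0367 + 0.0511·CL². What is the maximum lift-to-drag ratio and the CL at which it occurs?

(L/D)max = 11.5, at CL = 0.847

For CD = CD0 + K·CL², (L/D)max occurs at CL* = √(CD0/K) and equals 1/(2√(K·CD0)).
(L/D)max = 1/(2√(0.0511 × 0.0367)) = 1/(2 × 0.04331) = 11.5
CL* = √(0.0367/0.0511) = 0.847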